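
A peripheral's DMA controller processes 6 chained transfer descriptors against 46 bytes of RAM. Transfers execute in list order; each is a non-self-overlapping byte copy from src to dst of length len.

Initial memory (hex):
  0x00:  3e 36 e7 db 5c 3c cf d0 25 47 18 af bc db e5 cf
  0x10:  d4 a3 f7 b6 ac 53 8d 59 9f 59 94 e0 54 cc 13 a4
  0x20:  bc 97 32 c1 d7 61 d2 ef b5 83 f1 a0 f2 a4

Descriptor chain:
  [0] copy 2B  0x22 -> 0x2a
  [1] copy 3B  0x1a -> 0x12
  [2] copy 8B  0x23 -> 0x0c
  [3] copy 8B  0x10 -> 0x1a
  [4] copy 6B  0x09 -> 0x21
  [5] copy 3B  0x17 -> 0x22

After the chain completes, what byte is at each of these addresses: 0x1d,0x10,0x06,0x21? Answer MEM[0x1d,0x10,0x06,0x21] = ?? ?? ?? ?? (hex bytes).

MEM[0x1d,0x10,0x06,0x21] = 32 ef cf 47

#0 dst[0x2a+2] := {0x32,0xc1}
#1 dst[0x12+3] := {0x94,0xe0,0x54}
#2 dst[0x0c+8] := {0xc1,0xd7,0x61,0xd2,0xef,0xb5,0x83,0x32}
#3 dst[0x1a+8] := {0xef,0xb5,0x83,0x32,0x54,0x53,0x8d,0x59}
#4 dst[0x21+6] := {0x47,0x18,0xaf,0xc1,0xd7,0x61}
#5 dst[0x22+3] := {0x59,0x9f,0x59}
query mem[0x1d]=0x32, mem[0x10]=0xef, mem[0x06]=0xcf, mem[0x21]=0x47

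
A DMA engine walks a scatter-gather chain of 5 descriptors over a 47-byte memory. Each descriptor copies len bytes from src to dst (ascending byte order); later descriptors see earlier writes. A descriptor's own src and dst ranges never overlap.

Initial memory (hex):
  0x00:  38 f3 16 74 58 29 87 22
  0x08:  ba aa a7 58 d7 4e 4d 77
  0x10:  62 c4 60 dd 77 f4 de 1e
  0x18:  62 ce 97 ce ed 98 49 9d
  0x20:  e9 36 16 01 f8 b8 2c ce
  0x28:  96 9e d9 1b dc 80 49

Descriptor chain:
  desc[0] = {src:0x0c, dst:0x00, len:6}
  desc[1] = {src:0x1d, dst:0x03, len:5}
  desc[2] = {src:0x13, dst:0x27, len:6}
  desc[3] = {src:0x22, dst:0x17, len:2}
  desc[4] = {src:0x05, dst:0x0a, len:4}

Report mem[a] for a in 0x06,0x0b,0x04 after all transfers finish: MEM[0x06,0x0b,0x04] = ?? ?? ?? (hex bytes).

MEM[0x06,0x0b,0x04] = e9 e9 49

[0] 0x0c->0x00 len=6 : d7 4e 4d 77 62 c4
[1] 0x1d->0x03 len=5 : 98 49 9d e9 36
[2] 0x13->0x27 len=6 : dd 77 f4 de 1e 62
[3] 0x22->0x17 len=2 : 16 01
[4] 0x05->0x0a len=4 : 9d e9 36 ba
query mem[0x06]=0xe9, mem[0x0b]=0xe9, mem[0x04]=0x49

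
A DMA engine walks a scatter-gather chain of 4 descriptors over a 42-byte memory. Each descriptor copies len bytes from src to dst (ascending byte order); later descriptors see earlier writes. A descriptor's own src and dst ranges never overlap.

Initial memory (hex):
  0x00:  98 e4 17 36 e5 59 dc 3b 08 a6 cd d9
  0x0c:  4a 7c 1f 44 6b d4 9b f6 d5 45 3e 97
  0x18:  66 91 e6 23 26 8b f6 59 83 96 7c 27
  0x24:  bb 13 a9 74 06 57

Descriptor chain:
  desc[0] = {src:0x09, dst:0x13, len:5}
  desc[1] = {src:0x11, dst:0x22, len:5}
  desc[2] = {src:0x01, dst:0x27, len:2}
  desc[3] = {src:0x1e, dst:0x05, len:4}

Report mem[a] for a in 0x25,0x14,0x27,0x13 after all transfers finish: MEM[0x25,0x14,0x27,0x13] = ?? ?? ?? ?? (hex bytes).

MEM[0x25,0x14,0x27,0x13] = cd cd e4 a6

D0: mem[0x13..0x17] <- [a6 cd d9 4a 7c]
D1: mem[0x22..0x26] <- [d4 9b a6 cd d9]
D2: mem[0x27..0x28] <- [e4 17]
D3: mem[0x05..0x08] <- [f6 59 83 96]
query mem[0x25]=0xcd, mem[0x14]=0xcd, mem[0x27]=0xe4, mem[0x13]=0xa6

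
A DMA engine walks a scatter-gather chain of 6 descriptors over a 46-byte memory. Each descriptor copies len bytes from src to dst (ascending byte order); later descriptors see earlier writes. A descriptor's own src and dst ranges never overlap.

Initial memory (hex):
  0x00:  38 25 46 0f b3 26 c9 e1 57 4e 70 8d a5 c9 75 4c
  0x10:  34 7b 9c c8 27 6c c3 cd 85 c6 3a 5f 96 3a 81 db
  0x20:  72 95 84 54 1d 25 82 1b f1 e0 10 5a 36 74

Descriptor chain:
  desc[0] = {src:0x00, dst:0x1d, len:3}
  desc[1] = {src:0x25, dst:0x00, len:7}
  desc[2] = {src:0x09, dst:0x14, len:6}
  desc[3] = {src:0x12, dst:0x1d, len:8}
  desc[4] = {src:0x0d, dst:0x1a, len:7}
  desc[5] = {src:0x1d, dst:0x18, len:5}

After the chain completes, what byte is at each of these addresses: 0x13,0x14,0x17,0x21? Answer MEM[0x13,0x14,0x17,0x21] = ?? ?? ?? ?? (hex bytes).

MEM[0x13,0x14,0x17,0x21] = c8 4e a5 8d

#0 dst[0x1d+3] := {0x38,0x25,0x46}
#1 dst[0x00+7] := {0x25,0x82,0x1b,0xf1,0xe0,0x10,0x5a}
#2 dst[0x14+6] := {0x4e,0x70,0x8d,0xa5,0xc9,0x75}
#3 dst[0x1d+8] := {0x9c,0xc8,0x4e,0x70,0x8d,0xa5,0xc9,0x75}
#4 dst[0x1a+7] := {0xc9,0x75,0x4c,0x34,0x7b,0x9c,0xc8}
#5 dst[0x18+5] := {0x34,0x7b,0x9c,0xc8,0x8d}
query mem[0x13]=0xc8, mem[0x14]=0x4e, mem[0x17]=0xa5, mem[0x21]=0x8d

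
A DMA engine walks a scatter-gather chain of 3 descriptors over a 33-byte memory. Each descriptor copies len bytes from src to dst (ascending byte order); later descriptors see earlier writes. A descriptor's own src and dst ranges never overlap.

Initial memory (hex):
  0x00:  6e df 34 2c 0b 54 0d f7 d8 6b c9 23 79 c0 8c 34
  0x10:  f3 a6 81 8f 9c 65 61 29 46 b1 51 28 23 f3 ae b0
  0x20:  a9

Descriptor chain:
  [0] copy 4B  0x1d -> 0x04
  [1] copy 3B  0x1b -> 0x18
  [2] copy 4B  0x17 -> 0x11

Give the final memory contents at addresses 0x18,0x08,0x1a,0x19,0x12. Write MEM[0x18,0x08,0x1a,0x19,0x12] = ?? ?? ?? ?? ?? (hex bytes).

MEM[0x18,0x08,0x1a,0x19,0x12] = 28 d8 f3 23 28

D0: mem[0x04..0x07] <- [f3 ae b0 a9]
D1: mem[0x18..0x1a] <- [28 23 f3]
D2: mem[0x11..0x14] <- [29 28 23 f3]
query mem[0x18]=0x28, mem[0x08]=0xd8, mem[0x1a]=0xf3, mem[0x19]=0x23, mem[0x12]=0x28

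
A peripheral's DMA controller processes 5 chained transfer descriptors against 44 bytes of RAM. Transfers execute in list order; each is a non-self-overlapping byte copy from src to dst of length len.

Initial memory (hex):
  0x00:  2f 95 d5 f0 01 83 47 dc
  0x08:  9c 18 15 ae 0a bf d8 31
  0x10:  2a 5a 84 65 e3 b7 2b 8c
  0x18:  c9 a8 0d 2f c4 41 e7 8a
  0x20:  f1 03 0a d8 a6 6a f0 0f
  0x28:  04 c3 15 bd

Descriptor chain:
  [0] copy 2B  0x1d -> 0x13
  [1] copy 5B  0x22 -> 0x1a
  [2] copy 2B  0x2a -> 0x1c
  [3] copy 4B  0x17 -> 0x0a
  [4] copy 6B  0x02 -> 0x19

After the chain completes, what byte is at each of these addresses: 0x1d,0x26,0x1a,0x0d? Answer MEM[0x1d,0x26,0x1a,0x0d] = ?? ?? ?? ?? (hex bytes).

MEM[0x1d,0x26,0x1a,0x0d] = 47 f0 f0 0a

[0] 0x1d->0x13 len=2 : 41 e7
[1] 0x22->0x1a len=5 : 0a d8 a6 6a f0
[2] 0x2a->0x1c len=2 : 15 bd
[3] 0x17->0x0a len=4 : 8c c9 a8 0a
[4] 0x02->0x19 len=6 : d5 f0 01 83 47 dc
query mem[0x1d]=0x47, mem[0x26]=0xf0, mem[0x1a]=0xf0, mem[0x0d]=0x0a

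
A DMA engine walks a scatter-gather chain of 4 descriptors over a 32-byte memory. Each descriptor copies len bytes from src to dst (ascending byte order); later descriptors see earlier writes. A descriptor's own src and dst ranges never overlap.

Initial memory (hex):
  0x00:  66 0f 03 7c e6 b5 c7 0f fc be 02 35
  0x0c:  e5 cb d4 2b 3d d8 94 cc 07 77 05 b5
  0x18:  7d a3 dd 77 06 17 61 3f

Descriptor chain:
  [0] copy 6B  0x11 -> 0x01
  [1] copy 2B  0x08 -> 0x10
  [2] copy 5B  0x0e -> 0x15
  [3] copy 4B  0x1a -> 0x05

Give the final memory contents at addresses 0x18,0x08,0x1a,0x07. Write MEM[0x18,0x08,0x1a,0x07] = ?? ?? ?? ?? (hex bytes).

  after D0: wrote 6B at 0x01 = d894cc077705
  after D1: wrote 2B at 0x10 = fcbe
  after D2: wrote 5B at 0x15 = d42bfcbe94
  after D3: wrote 4B at 0x05 = dd770617
query mem[0x18]=0xbe, mem[0x08]=0x17, mem[0x1a]=0xdd, mem[0x07]=0x06

MEM[0x18,0x08,0x1a,0x07] = be 17 dd 06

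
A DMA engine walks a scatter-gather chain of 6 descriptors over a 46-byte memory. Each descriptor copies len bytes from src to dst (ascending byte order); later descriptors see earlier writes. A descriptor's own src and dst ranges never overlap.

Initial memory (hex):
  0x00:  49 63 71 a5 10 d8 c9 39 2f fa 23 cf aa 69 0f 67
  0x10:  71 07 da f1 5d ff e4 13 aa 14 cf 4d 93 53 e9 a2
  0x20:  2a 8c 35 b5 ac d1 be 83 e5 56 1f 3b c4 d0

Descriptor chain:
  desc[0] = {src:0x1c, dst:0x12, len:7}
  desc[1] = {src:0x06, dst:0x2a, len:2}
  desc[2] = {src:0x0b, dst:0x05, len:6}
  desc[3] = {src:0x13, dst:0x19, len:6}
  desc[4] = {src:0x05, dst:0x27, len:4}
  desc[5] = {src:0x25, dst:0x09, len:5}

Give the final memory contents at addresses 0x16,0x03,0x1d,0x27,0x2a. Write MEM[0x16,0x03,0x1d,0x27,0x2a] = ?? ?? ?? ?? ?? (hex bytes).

MEM[0x16,0x03,0x1d,0x27,0x2a] = 2a a5 8c cf 0f

D0: mem[0x12..0x18] <- [93 53 e9 a2 2a 8c 35]
D1: mem[0x2a..0x2b] <- [c9 39]
D2: mem[0x05..0x0a] <- [cf aa 69 0f 67 71]
D3: mem[0x19..0x1e] <- [53 e9 a2 2a 8c 35]
D4: mem[0x27..0x2a] <- [cf aa 69 0f]
D5: mem[0x09..0x0d] <- [d1 be cf aa 69]
query mem[0x16]=0x2a, mem[0x03]=0xa5, mem[0x1d]=0x8c, mem[0x27]=0xcf, mem[0x2a]=0x0f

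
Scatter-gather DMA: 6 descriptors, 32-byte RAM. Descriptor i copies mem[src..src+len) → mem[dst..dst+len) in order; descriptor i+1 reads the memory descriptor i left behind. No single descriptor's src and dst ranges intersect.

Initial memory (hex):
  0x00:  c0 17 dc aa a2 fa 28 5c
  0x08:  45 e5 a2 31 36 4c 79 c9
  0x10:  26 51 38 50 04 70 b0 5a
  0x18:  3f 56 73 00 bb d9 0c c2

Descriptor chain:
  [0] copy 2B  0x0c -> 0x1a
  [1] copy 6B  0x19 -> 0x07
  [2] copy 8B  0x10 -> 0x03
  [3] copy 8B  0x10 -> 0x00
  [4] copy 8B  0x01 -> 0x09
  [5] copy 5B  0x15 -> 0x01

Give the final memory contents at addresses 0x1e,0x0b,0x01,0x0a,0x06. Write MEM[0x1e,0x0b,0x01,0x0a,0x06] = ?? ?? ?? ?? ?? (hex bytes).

D0: mem[0x1a..0x1b] <- [36 4c]
D1: mem[0x07..0x0c] <- [56 36 4c bb d9 0c]
D2: mem[0x03..0x0a] <- [26 51 38 50 04 70 b0 5a]
D3: mem[0x00..0x07] <- [26 51 38 50 04 70 b0 5a]
D4: mem[0x09..0x10] <- [51 38 50 04 70 b0 5a 70]
D5: mem[0x01..0x05] <- [70 b0 5a 3f 56]
query mem[0x1e]=0x0c, mem[0x0b]=0x50, mem[0x01]=0x70, mem[0x0a]=0x38, mem[0x06]=0xb0

MEM[0x1e,0x0b,0x01,0x0a,0x06] = 0c 50 70 38 b0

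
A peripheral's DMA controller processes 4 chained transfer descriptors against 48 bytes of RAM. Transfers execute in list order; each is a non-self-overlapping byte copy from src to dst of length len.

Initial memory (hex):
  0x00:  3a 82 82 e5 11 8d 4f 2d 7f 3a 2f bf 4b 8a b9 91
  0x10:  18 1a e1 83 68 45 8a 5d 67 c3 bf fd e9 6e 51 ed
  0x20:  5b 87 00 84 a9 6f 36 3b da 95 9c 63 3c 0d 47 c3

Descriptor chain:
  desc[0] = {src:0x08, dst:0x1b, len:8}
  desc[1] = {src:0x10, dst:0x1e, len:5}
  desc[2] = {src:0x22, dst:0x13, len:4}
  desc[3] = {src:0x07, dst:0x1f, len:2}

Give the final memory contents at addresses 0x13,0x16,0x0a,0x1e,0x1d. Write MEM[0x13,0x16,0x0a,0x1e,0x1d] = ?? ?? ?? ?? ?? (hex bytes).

D0: mem[0x1b..0x22] <- [7f 3a 2f bf 4b 8a b9 91]
D1: mem[0x1e..0x22] <- [18 1a e1 83 68]
D2: mem[0x13..0x16] <- [68 84 a9 6f]
D3: mem[0x1f..0x20] <- [2d 7f]
query mem[0x13]=0x68, mem[0x16]=0x6f, mem[0x0a]=0x2f, mem[0x1e]=0x18, mem[0x1d]=0x2f

MEM[0x13,0x16,0x0a,0x1e,0x1d] = 68 6f 2f 18 2f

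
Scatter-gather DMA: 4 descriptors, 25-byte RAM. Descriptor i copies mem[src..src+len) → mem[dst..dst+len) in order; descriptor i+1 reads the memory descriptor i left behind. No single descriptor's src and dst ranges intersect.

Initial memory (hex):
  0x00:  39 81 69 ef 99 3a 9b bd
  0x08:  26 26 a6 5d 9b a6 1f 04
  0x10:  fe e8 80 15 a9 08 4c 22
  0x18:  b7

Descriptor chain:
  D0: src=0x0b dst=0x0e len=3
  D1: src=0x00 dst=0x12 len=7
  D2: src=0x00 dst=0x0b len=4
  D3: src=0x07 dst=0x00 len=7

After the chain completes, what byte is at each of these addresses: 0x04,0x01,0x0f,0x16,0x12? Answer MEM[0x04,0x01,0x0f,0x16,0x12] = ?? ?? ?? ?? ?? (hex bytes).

MEM[0x04,0x01,0x0f,0x16,0x12] = 39 26 9b 99 39

D0: mem[0x0e..0x10] <- [5d 9b a6]
D1: mem[0x12..0x18] <- [39 81 69 ef 99 3a 9b]
D2: mem[0x0b..0x0e] <- [39 81 69 ef]
D3: mem[0x00..0x06] <- [bd 26 26 a6 39 81 69]
query mem[0x04]=0x39, mem[0x01]=0x26, mem[0x0f]=0x9b, mem[0x16]=0x99, mem[0x12]=0x39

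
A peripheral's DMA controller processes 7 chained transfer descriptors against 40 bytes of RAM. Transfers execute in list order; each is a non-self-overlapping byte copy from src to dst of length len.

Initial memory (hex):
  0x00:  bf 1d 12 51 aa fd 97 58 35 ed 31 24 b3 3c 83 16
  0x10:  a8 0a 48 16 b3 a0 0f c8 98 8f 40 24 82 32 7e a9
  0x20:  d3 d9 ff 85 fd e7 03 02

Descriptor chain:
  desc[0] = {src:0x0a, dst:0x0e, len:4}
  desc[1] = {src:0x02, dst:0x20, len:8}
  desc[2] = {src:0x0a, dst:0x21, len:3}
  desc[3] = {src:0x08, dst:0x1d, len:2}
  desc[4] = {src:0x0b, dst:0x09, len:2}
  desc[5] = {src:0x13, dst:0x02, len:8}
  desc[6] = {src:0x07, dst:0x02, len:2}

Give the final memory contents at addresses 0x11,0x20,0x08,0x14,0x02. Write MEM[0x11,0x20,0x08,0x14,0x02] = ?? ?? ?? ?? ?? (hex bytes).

MEM[0x11,0x20,0x08,0x14,0x02] = 3c 12 8f b3 98

D0: mem[0x0e..0x11] <- [31 24 b3 3c]
D1: mem[0x20..0x27] <- [12 51 aa fd 97 58 35 ed]
D2: mem[0x21..0x23] <- [31 24 b3]
D3: mem[0x1d..0x1e] <- [35 ed]
D4: mem[0x09..0x0a] <- [24 b3]
D5: mem[0x02..0x09] <- [16 b3 a0 0f c8 98 8f 40]
D6: mem[0x02..0x03] <- [98 8f]
query mem[0x11]=0x3c, mem[0x20]=0x12, mem[0x08]=0x8f, mem[0x14]=0xb3, mem[0x02]=0x98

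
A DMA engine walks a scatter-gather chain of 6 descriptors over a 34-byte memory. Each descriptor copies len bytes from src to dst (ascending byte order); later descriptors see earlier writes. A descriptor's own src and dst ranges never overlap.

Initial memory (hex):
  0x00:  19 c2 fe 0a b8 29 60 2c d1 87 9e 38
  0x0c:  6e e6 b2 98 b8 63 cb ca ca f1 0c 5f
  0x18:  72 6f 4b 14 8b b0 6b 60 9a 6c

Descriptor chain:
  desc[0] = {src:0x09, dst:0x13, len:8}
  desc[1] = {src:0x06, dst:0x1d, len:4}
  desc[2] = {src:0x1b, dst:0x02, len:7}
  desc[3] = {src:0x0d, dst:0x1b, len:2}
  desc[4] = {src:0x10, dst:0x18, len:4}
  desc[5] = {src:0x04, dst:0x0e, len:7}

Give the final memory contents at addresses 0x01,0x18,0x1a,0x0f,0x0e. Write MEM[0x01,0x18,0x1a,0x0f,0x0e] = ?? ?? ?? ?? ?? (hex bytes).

MEM[0x01,0x18,0x1a,0x0f,0x0e] = c2 b8 cb 2c 60

  after D0: wrote 8B at 0x13 = 879e386ee6b298b8
  after D1: wrote 4B at 0x1d = 602cd187
  after D2: wrote 7B at 0x02 = 148b602cd1876c
  after D3: wrote 2B at 0x1b = e6b2
  after D4: wrote 4B at 0x18 = b863cb87
  after D5: wrote 7B at 0x0e = 602cd1876c879e
query mem[0x01]=0xc2, mem[0x18]=0xb8, mem[0x1a]=0xcb, mem[0x0f]=0x2c, mem[0x0e]=0x60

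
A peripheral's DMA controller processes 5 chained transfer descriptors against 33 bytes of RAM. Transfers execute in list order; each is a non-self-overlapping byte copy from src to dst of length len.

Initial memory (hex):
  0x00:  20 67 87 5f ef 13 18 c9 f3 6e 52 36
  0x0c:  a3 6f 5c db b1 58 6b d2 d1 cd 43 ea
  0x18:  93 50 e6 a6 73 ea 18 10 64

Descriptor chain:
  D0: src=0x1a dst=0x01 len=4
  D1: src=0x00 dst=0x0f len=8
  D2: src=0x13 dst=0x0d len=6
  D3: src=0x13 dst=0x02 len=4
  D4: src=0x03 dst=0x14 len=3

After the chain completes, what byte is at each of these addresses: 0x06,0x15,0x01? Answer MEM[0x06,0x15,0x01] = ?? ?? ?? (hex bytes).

[0] 0x1a->0x01 len=4 : e6 a6 73 ea
[1] 0x00->0x0f len=8 : 20 e6 a6 73 ea 13 18 c9
[2] 0x13->0x0d len=6 : ea 13 18 c9 ea 93
[3] 0x13->0x02 len=4 : ea 13 18 c9
[4] 0x03->0x14 len=3 : 13 18 c9
query mem[0x06]=0x18, mem[0x15]=0x18, mem[0x01]=0xe6

MEM[0x06,0x15,0x01] = 18 18 e6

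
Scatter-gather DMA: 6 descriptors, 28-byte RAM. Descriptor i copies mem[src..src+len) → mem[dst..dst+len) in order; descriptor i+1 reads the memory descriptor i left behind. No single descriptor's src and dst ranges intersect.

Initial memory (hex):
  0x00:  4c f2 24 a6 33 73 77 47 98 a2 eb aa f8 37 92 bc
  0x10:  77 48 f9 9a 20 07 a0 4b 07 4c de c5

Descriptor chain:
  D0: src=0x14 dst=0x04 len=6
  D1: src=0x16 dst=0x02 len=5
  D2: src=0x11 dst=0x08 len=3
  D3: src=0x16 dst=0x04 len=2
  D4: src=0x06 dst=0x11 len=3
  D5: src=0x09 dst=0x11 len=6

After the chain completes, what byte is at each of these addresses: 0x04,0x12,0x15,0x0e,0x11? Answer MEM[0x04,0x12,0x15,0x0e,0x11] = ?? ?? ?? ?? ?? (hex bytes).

MEM[0x04,0x12,0x15,0x0e,0x11] = a0 9a 37 92 f9

[0] 0x14->0x04 len=6 : 20 07 a0 4b 07 4c
[1] 0x16->0x02 len=5 : a0 4b 07 4c de
[2] 0x11->0x08 len=3 : 48 f9 9a
[3] 0x16->0x04 len=2 : a0 4b
[4] 0x06->0x11 len=3 : de 4b 48
[5] 0x09->0x11 len=6 : f9 9a aa f8 37 92
query mem[0x04]=0xa0, mem[0x12]=0x9a, mem[0x15]=0x37, mem[0x0e]=0x92, mem[0x11]=0xf9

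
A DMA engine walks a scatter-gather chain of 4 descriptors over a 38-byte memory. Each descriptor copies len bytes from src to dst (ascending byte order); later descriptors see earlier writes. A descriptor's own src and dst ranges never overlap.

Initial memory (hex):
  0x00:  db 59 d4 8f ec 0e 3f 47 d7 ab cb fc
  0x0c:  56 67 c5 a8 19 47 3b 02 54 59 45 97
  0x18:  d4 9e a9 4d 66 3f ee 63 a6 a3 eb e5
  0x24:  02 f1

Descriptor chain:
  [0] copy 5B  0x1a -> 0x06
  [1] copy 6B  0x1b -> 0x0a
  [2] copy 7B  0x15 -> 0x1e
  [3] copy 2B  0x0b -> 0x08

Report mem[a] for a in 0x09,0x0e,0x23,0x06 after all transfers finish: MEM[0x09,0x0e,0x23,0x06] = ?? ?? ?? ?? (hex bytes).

MEM[0x09,0x0e,0x23,0x06] = 3f 63 a9 a9

#0 dst[0x06+5] := {0xa9,0x4d,0x66,0x3f,0xee}
#1 dst[0x0a+6] := {0x4d,0x66,0x3f,0xee,0x63,0xa6}
#2 dst[0x1e+7] := {0x59,0x45,0x97,0xd4,0x9e,0xa9,0x4d}
#3 dst[0x08+2] := {0x66,0x3f}
query mem[0x09]=0x3f, mem[0x0e]=0x63, mem[0x23]=0xa9, mem[0x06]=0xa9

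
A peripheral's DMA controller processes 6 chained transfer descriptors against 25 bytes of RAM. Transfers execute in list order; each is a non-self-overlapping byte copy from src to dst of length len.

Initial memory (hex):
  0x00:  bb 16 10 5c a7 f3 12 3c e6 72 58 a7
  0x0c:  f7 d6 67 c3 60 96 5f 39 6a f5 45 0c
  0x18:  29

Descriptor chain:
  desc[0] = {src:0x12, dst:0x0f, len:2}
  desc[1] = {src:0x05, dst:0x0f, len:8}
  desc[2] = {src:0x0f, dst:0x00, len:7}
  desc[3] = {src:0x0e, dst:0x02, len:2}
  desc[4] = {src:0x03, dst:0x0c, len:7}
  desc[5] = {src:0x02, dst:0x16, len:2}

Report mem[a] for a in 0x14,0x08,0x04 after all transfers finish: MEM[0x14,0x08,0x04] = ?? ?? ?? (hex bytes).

D0: mem[0x0f..0x10] <- [5f 39]
D1: mem[0x0f..0x16] <- [f3 12 3c e6 72 58 a7 f7]
D2: mem[0x00..0x06] <- [f3 12 3c e6 72 58 a7]
D3: mem[0x02..0x03] <- [67 f3]
D4: mem[0x0c..0x12] <- [f3 72 58 a7 3c e6 72]
D5: mem[0x16..0x17] <- [67 f3]
query mem[0x14]=0x58, mem[0x08]=0xe6, mem[0x04]=0x72

MEM[0x14,0x08,0x04] = 58 e6 72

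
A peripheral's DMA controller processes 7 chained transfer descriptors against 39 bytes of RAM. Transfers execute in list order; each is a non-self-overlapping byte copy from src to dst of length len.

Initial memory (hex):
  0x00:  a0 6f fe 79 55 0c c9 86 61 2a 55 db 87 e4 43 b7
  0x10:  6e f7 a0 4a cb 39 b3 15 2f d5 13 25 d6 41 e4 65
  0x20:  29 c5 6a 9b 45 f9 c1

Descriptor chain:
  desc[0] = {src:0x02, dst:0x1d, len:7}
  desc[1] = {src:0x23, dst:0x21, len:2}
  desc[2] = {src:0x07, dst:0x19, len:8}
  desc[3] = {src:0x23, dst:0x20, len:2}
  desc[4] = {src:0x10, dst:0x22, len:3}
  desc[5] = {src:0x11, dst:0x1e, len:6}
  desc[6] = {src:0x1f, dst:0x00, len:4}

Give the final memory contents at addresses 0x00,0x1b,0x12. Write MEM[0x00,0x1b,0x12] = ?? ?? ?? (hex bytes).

#0 dst[0x1d+7] := {0xfe,0x79,0x55,0x0c,0xc9,0x86,0x61}
#1 dst[0x21+2] := {0x61,0x45}
#2 dst[0x19+8] := {0x86,0x61,0x2a,0x55,0xdb,0x87,0xe4,0x43}
#3 dst[0x20+2] := {0x61,0x45}
#4 dst[0x22+3] := {0x6e,0xf7,0xa0}
#5 dst[0x1e+6] := {0xf7,0xa0,0x4a,0xcb,0x39,0xb3}
#6 dst[0x00+4] := {0xa0,0x4a,0xcb,0x39}
query mem[0x00]=0xa0, mem[0x1b]=0x2a, mem[0x12]=0xa0

MEM[0x00,0x1b,0x12] = a0 2a a0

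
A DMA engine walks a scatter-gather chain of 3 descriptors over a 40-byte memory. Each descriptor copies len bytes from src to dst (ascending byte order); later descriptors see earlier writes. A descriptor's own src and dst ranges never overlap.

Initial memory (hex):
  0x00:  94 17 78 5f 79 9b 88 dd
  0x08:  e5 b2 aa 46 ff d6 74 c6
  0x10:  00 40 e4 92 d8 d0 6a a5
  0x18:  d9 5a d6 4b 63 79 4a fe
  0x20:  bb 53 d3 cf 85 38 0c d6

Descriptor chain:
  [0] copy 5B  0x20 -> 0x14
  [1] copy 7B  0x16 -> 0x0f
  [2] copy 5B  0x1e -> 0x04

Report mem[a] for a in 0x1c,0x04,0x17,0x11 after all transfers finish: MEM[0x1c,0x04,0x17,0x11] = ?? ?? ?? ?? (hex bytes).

MEM[0x1c,0x04,0x17,0x11] = 63 4a cf 85

  after D0: wrote 5B at 0x14 = bb53d3cf85
  after D1: wrote 7B at 0x0f = d3cf855ad64b63
  after D2: wrote 5B at 0x04 = 4afebb53d3
query mem[0x1c]=0x63, mem[0x04]=0x4a, mem[0x17]=0xcf, mem[0x11]=0x85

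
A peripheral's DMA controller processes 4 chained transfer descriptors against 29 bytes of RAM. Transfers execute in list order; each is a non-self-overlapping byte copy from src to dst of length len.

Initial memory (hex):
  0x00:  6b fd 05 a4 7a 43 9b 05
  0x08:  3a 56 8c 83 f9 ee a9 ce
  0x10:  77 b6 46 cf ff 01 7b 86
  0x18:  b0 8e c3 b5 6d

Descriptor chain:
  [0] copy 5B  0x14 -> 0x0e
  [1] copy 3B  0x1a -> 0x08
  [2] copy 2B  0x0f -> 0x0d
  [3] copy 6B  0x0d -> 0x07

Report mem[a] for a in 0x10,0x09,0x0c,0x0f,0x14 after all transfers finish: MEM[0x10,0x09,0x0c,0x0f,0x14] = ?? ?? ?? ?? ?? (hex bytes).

MEM[0x10,0x09,0x0c,0x0f,0x14] = 7b 01 b0 01 ff

[0] 0x14->0x0e len=5 : ff 01 7b 86 b0
[1] 0x1a->0x08 len=3 : c3 b5 6d
[2] 0x0f->0x0d len=2 : 01 7b
[3] 0x0d->0x07 len=6 : 01 7b 01 7b 86 b0
query mem[0x10]=0x7b, mem[0x09]=0x01, mem[0x0c]=0xb0, mem[0x0f]=0x01, mem[0x14]=0xff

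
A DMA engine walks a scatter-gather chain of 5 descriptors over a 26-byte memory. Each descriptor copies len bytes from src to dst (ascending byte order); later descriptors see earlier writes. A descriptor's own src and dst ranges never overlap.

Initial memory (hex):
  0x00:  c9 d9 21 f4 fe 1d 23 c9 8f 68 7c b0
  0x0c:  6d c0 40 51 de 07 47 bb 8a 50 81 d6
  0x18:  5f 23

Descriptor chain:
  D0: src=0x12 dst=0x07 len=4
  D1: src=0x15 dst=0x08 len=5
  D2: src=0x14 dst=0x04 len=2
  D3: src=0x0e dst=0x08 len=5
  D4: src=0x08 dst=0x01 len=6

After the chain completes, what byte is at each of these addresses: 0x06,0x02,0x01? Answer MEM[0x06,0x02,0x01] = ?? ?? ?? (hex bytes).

MEM[0x06,0x02,0x01] = c0 51 40

  after D0: wrote 4B at 0x07 = 47bb8a50
  after D1: wrote 5B at 0x08 = 5081d65f23
  after D2: wrote 2B at 0x04 = 8a50
  after D3: wrote 5B at 0x08 = 4051de0747
  after D4: wrote 6B at 0x01 = 4051de0747c0
query mem[0x06]=0xc0, mem[0x02]=0x51, mem[0x01]=0x40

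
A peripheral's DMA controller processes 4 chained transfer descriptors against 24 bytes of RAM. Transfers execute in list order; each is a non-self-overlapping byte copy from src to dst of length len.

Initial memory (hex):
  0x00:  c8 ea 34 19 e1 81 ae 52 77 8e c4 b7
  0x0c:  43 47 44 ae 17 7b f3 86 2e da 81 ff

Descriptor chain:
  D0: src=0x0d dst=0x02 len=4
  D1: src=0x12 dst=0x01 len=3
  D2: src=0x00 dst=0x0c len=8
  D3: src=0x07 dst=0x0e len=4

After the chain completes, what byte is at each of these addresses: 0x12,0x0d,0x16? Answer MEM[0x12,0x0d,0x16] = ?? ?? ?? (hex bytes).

MEM[0x12,0x0d,0x16] = ae f3 81

  after D0: wrote 4B at 0x02 = 4744ae17
  after D1: wrote 3B at 0x01 = f3862e
  after D2: wrote 8B at 0x0c = c8f3862eae17ae52
  after D3: wrote 4B at 0x0e = 52778ec4
query mem[0x12]=0xae, mem[0x0d]=0xf3, mem[0x16]=0x81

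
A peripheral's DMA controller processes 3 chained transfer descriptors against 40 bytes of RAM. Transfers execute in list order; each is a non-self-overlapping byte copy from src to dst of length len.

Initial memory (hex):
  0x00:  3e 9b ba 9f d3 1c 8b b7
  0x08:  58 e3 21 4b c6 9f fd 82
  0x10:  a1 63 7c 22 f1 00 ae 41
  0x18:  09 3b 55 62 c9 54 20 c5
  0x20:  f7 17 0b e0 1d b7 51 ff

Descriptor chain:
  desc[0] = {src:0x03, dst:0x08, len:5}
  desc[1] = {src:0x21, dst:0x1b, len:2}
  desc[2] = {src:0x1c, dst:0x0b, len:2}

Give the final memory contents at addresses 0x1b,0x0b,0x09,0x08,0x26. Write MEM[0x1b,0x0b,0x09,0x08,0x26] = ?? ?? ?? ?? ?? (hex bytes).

MEM[0x1b,0x0b,0x09,0x08,0x26] = 17 0b d3 9f 51

  after D0: wrote 5B at 0x08 = 9fd31c8bb7
  after D1: wrote 2B at 0x1b = 170b
  after D2: wrote 2B at 0x0b = 0b54
query mem[0x1b]=0x17, mem[0x0b]=0x0b, mem[0x09]=0xd3, mem[0x08]=0x9f, mem[0x26]=0x51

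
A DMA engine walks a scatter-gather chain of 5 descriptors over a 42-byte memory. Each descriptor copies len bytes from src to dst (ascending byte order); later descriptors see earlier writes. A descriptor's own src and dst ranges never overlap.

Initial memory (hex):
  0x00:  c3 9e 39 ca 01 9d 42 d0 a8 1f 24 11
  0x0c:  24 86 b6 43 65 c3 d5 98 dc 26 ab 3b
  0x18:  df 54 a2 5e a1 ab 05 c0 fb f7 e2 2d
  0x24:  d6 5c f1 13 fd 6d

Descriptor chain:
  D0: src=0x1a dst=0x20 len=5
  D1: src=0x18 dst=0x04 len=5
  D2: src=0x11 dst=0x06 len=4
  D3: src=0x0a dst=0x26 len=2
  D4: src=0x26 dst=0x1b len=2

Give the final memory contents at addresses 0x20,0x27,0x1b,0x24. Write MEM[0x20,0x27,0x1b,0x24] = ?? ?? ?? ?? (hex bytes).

MEM[0x20,0x27,0x1b,0x24] = a2 11 24 05

#0 dst[0x20+5] := {0xa2,0x5e,0xa1,0xab,0x05}
#1 dst[0x04+5] := {0xdf,0x54,0xa2,0x5e,0xa1}
#2 dst[0x06+4] := {0xc3,0xd5,0x98,0xdc}
#3 dst[0x26+2] := {0x24,0x11}
#4 dst[0x1b+2] := {0x24,0x11}
query mem[0x20]=0xa2, mem[0x27]=0x11, mem[0x1b]=0x24, mem[0x24]=0x05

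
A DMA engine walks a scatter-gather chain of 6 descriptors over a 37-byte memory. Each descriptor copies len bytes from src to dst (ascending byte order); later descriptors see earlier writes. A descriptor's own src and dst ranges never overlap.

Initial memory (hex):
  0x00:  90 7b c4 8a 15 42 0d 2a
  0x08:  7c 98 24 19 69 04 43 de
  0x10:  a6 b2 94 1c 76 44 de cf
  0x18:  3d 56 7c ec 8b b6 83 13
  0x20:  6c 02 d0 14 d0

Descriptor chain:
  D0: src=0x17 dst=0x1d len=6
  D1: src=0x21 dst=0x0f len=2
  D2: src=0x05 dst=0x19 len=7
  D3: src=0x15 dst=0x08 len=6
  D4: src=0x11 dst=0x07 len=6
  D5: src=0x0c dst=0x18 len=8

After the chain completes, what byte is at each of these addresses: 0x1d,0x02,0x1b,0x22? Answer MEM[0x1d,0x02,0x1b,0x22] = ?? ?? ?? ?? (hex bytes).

  after D0: wrote 6B at 0x1d = cf3d567cec8b
  after D1: wrote 2B at 0x0f = ec8b
  after D2: wrote 7B at 0x19 = 420d2a7c982419
  after D3: wrote 6B at 0x08 = 44decf3d420d
  after D4: wrote 6B at 0x07 = b2941c7644de
  after D5: wrote 8B at 0x18 = de0d43ec8bb2941c
query mem[0x1d]=0xb2, mem[0x02]=0xc4, mem[0x1b]=0xec, mem[0x22]=0x8b

MEM[0x1d,0x02,0x1b,0x22] = b2 c4 ec 8b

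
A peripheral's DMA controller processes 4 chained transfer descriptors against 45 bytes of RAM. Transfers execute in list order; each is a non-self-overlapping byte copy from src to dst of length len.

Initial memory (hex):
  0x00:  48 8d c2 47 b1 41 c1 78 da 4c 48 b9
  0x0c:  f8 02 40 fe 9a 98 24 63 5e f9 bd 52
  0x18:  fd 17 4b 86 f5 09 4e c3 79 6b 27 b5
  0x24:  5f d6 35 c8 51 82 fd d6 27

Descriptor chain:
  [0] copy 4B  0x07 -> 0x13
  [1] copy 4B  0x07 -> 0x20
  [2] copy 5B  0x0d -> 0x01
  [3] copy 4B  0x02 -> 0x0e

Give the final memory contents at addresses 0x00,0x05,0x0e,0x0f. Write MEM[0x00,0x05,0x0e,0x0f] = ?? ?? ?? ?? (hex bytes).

MEM[0x00,0x05,0x0e,0x0f] = 48 98 40 fe

[0] 0x07->0x13 len=4 : 78 da 4c 48
[1] 0x07->0x20 len=4 : 78 da 4c 48
[2] 0x0d->0x01 len=5 : 02 40 fe 9a 98
[3] 0x02->0x0e len=4 : 40 fe 9a 98
query mem[0x00]=0x48, mem[0x05]=0x98, mem[0x0e]=0x40, mem[0x0f]=0xfe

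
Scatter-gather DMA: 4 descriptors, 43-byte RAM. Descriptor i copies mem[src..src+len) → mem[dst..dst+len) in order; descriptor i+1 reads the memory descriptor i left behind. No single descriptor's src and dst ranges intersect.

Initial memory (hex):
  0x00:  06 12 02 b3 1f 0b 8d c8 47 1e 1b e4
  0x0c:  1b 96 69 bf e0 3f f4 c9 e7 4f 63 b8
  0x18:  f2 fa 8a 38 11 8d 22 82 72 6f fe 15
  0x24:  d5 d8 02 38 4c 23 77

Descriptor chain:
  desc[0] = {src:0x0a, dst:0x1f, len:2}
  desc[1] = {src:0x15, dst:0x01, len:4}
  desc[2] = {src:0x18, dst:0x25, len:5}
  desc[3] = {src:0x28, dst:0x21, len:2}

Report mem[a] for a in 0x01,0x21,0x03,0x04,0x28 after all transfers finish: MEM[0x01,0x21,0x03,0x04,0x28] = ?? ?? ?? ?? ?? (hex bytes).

  after D0: wrote 2B at 0x1f = 1be4
  after D1: wrote 4B at 0x01 = 4f63b8f2
  after D2: wrote 5B at 0x25 = f2fa8a3811
  after D3: wrote 2B at 0x21 = 3811
query mem[0x01]=0x4f, mem[0x21]=0x38, mem[0x03]=0xb8, mem[0x04]=0xf2, mem[0x28]=0x38

MEM[0x01,0x21,0x03,0x04,0x28] = 4f 38 b8 f2 38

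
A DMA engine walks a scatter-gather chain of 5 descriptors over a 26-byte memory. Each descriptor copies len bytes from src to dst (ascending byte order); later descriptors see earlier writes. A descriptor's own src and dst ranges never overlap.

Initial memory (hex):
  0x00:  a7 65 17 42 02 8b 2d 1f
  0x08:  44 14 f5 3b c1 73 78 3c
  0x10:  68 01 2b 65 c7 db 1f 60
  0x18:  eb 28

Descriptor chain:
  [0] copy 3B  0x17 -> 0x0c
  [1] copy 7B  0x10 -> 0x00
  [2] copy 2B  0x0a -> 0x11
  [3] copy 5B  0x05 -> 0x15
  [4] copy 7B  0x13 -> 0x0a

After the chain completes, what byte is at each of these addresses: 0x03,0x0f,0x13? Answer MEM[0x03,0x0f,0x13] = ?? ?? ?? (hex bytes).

[0] 0x17->0x0c len=3 : 60 eb 28
[1] 0x10->0x00 len=7 : 68 01 2b 65 c7 db 1f
[2] 0x0a->0x11 len=2 : f5 3b
[3] 0x05->0x15 len=5 : db 1f 1f 44 14
[4] 0x13->0x0a len=7 : 65 c7 db 1f 1f 44 14
query mem[0x03]=0x65, mem[0x0f]=0x44, mem[0x13]=0x65

MEM[0x03,0x0f,0x13] = 65 44 65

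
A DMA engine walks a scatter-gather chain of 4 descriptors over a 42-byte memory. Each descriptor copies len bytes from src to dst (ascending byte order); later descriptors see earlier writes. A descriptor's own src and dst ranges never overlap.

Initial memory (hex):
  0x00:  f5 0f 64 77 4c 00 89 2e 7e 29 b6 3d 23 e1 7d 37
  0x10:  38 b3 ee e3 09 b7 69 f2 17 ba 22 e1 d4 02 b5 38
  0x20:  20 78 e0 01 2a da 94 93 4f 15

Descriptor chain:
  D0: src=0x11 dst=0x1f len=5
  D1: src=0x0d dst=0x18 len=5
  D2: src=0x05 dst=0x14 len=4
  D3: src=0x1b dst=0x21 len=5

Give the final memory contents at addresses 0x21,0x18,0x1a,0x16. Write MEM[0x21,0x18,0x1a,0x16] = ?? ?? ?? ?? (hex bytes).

MEM[0x21,0x18,0x1a,0x16] = 38 e1 37 2e

#0 dst[0x1f+5] := {0xb3,0xee,0xe3,0x09,0xb7}
#1 dst[0x18+5] := {0xe1,0x7d,0x37,0x38,0xb3}
#2 dst[0x14+4] := {0x00,0x89,0x2e,0x7e}
#3 dst[0x21+5] := {0x38,0xb3,0x02,0xb5,0xb3}
query mem[0x21]=0x38, mem[0x18]=0xe1, mem[0x1a]=0x37, mem[0x16]=0x2e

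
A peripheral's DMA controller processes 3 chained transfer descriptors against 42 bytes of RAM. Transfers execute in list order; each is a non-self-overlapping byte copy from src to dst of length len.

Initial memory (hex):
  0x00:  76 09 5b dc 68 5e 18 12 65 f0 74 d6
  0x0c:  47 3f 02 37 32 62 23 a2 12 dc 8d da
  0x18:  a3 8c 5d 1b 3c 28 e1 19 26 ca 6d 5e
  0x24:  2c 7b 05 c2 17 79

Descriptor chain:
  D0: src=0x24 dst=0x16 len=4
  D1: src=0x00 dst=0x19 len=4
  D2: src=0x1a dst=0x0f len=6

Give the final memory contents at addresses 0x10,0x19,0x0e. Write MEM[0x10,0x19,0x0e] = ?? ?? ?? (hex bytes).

D0: mem[0x16..0x19] <- [2c 7b 05 c2]
D1: mem[0x19..0x1c] <- [76 09 5b dc]
D2: mem[0x0f..0x14] <- [09 5b dc 28 e1 19]
query mem[0x10]=0x5b, mem[0x19]=0x76, mem[0x0e]=0x02

MEM[0x10,0x19,0x0e] = 5b 76 02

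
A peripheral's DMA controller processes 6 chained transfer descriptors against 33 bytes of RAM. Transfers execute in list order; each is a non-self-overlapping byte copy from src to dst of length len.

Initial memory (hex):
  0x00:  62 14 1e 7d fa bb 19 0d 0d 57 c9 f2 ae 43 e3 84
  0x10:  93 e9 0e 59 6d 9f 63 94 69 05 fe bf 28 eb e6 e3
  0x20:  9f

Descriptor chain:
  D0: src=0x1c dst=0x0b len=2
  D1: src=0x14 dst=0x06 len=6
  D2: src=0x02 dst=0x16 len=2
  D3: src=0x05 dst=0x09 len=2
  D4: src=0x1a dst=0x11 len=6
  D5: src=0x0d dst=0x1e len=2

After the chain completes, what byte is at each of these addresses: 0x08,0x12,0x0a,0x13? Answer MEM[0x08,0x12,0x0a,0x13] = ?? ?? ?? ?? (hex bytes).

MEM[0x08,0x12,0x0a,0x13] = 63 bf 6d 28

#0 dst[0x0b+2] := {0x28,0xeb}
#1 dst[0x06+6] := {0x6d,0x9f,0x63,0x94,0x69,0x05}
#2 dst[0x16+2] := {0x1e,0x7d}
#3 dst[0x09+2] := {0xbb,0x6d}
#4 dst[0x11+6] := {0xfe,0xbf,0x28,0xeb,0xe6,0xe3}
#5 dst[0x1e+2] := {0x43,0xe3}
query mem[0x08]=0x63, mem[0x12]=0xbf, mem[0x0a]=0x6d, mem[0x13]=0x28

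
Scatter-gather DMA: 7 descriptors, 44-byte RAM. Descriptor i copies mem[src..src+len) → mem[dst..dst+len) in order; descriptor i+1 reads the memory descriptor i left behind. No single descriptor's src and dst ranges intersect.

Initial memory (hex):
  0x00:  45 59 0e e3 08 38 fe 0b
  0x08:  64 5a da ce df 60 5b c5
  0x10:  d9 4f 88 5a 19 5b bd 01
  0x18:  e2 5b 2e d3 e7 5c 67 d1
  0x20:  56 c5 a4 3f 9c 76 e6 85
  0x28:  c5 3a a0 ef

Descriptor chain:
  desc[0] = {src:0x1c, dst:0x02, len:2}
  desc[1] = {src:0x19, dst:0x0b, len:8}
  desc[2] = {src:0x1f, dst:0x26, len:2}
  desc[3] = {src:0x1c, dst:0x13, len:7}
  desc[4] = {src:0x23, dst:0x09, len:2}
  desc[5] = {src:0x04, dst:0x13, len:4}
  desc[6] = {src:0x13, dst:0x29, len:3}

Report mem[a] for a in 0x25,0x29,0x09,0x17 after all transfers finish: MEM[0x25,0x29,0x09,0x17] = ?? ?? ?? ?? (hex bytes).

MEM[0x25,0x29,0x09,0x17] = 76 08 3f 56

[0] 0x1c->0x02 len=2 : e7 5c
[1] 0x19->0x0b len=8 : 5b 2e d3 e7 5c 67 d1 56
[2] 0x1f->0x26 len=2 : d1 56
[3] 0x1c->0x13 len=7 : e7 5c 67 d1 56 c5 a4
[4] 0x23->0x09 len=2 : 3f 9c
[5] 0x04->0x13 len=4 : 08 38 fe 0b
[6] 0x13->0x29 len=3 : 08 38 fe
query mem[0x25]=0x76, mem[0x29]=0x08, mem[0x09]=0x3f, mem[0x17]=0x56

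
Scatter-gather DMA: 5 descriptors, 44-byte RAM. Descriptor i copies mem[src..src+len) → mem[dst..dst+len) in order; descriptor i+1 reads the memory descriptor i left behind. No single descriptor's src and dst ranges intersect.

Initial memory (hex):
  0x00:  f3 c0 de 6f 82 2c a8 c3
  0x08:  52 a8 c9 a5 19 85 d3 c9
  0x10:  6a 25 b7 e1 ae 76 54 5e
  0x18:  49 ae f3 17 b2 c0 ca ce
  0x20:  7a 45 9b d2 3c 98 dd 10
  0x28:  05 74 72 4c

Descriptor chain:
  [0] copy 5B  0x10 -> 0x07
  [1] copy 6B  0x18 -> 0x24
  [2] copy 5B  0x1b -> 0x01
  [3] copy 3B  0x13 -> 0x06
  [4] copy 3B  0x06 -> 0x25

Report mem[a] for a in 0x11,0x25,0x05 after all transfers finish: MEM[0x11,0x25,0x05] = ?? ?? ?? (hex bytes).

MEM[0x11,0x25,0x05] = 25 e1 ce

  after D0: wrote 5B at 0x07 = 6a25b7e1ae
  after D1: wrote 6B at 0x24 = 49aef317b2c0
  after D2: wrote 5B at 0x01 = 17b2c0cace
  after D3: wrote 3B at 0x06 = e1ae76
  after D4: wrote 3B at 0x25 = e1ae76
query mem[0x11]=0x25, mem[0x25]=0xe1, mem[0x05]=0xce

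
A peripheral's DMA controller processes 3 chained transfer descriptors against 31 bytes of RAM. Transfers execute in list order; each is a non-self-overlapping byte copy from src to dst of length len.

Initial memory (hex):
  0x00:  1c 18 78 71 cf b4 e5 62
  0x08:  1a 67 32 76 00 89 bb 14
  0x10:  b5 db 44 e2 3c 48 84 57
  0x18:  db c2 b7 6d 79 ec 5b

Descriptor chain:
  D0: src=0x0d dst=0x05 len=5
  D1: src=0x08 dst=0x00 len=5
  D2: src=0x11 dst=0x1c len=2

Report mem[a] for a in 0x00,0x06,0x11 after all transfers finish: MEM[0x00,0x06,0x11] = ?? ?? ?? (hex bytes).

MEM[0x00,0x06,0x11] = b5 bb db

  after D0: wrote 5B at 0x05 = 89bb14b5db
  after D1: wrote 5B at 0x00 = b5db327600
  after D2: wrote 2B at 0x1c = db44
query mem[0x00]=0xb5, mem[0x06]=0xbb, mem[0x11]=0xdb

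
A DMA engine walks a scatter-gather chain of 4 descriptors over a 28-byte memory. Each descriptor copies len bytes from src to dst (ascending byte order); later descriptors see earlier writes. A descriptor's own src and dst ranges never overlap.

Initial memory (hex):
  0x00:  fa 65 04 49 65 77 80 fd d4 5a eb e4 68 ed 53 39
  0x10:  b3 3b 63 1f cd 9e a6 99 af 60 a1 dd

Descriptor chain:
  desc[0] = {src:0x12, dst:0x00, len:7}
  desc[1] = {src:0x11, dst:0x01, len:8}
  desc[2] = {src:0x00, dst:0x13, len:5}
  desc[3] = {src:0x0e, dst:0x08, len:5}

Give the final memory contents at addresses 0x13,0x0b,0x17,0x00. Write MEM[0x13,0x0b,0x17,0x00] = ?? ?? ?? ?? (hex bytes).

D0: mem[0x00..0x06] <- [63 1f cd 9e a6 99 af]
D1: mem[0x01..0x08] <- [3b 63 1f cd 9e a6 99 af]
D2: mem[0x13..0x17] <- [63 3b 63 1f cd]
D3: mem[0x08..0x0c] <- [53 39 b3 3b 63]
query mem[0x13]=0x63, mem[0x0b]=0x3b, mem[0x17]=0xcd, mem[0x00]=0x63

MEM[0x13,0x0b,0x17,0x00] = 63 3b cd 63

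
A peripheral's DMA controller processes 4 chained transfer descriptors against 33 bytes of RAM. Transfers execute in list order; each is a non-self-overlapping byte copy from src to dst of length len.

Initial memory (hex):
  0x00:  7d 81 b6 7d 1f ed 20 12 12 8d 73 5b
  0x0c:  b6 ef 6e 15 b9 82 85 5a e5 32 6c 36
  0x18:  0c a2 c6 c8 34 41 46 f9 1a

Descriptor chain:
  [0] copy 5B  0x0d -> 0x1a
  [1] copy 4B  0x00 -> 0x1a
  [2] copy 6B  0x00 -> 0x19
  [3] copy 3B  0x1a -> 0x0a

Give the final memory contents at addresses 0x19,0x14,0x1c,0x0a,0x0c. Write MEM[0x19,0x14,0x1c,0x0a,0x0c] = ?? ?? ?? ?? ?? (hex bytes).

MEM[0x19,0x14,0x1c,0x0a,0x0c] = 7d e5 7d 81 7d

#0 dst[0x1a+5] := {0xef,0x6e,0x15,0xb9,0x82}
#1 dst[0x1a+4] := {0x7d,0x81,0xb6,0x7d}
#2 dst[0x19+6] := {0x7d,0x81,0xb6,0x7d,0x1f,0xed}
#3 dst[0x0a+3] := {0x81,0xb6,0x7d}
query mem[0x19]=0x7d, mem[0x14]=0xe5, mem[0x1c]=0x7d, mem[0x0a]=0x81, mem[0x0c]=0x7d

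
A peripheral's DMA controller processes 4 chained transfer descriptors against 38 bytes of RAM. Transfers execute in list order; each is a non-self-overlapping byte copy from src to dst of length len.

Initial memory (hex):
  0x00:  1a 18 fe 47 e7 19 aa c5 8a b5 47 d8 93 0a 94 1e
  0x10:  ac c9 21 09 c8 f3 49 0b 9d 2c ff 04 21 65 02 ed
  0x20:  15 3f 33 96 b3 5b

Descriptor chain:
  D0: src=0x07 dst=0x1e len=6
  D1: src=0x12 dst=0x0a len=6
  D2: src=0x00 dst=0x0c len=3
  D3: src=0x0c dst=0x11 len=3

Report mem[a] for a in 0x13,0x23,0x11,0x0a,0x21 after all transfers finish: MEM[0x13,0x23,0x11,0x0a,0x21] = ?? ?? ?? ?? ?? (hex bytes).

MEM[0x13,0x23,0x11,0x0a,0x21] = fe 93 1a 21 47

D0: mem[0x1e..0x23] <- [c5 8a b5 47 d8 93]
D1: mem[0x0a..0x0f] <- [21 09 c8 f3 49 0b]
D2: mem[0x0c..0x0e] <- [1a 18 fe]
D3: mem[0x11..0x13] <- [1a 18 fe]
query mem[0x13]=0xfe, mem[0x23]=0x93, mem[0x11]=0x1a, mem[0x0a]=0x21, mem[0x21]=0x47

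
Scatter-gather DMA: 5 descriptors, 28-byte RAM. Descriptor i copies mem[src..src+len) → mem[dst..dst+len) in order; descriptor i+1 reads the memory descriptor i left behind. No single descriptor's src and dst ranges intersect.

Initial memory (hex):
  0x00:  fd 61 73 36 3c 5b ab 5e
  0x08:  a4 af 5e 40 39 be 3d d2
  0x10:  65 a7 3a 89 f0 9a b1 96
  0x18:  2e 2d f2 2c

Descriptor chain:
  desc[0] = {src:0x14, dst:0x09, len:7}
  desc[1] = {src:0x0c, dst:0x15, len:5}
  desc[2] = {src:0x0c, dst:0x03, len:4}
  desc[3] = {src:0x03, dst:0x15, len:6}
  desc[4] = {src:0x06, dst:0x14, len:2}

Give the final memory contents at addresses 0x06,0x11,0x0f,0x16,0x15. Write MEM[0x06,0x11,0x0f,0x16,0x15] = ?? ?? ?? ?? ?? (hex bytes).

D0: mem[0x09..0x0f] <- [f0 9a b1 96 2e 2d f2]
D1: mem[0x15..0x19] <- [96 2e 2d f2 65]
D2: mem[0x03..0x06] <- [96 2e 2d f2]
D3: mem[0x15..0x1a] <- [96 2e 2d f2 5e a4]
D4: mem[0x14..0x15] <- [f2 5e]
query mem[0x06]=0xf2, mem[0x11]=0xa7, mem[0x0f]=0xf2, mem[0x16]=0x2e, mem[0x15]=0x5e

MEM[0x06,0x11,0x0f,0x16,0x15] = f2 a7 f2 2e 5e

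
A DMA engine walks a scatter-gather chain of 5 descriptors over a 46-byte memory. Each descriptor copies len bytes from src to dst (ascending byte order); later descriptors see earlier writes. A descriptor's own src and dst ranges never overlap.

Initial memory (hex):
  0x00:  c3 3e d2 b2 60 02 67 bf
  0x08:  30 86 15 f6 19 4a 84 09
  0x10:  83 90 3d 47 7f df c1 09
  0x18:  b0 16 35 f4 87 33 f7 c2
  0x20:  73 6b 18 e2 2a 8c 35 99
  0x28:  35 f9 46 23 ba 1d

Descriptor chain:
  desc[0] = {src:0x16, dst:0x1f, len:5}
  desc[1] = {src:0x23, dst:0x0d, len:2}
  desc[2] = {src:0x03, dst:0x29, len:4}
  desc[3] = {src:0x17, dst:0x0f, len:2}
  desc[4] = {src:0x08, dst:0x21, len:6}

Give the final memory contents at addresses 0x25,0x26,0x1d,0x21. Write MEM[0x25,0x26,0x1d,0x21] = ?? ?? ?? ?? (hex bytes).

  after D0: wrote 5B at 0x1f = c109b01635
  after D1: wrote 2B at 0x0d = 352a
  after D2: wrote 4B at 0x29 = b2600267
  after D3: wrote 2B at 0x0f = 09b0
  after D4: wrote 6B at 0x21 = 308615f61935
query mem[0x25]=0x19, mem[0x26]=0x35, mem[0x1d]=0x33, mem[0x21]=0x30

MEM[0x25,0x26,0x1d,0x21] = 19 35 33 30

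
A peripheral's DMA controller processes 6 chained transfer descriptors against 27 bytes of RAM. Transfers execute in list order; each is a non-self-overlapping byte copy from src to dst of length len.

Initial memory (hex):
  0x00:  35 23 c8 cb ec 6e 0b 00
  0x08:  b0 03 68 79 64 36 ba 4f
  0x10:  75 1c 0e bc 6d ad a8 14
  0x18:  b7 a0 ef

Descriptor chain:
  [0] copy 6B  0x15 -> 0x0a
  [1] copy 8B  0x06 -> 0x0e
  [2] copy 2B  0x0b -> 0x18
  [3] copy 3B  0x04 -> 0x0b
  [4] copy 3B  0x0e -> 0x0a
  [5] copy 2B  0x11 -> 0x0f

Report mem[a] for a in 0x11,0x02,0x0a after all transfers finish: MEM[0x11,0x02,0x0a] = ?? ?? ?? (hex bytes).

MEM[0x11,0x02,0x0a] = 03 c8 0b

#0 dst[0x0a+6] := {0xad,0xa8,0x14,0xb7,0xa0,0xef}
#1 dst[0x0e+8] := {0x0b,0x00,0xb0,0x03,0xad,0xa8,0x14,0xb7}
#2 dst[0x18+2] := {0xa8,0x14}
#3 dst[0x0b+3] := {0xec,0x6e,0x0b}
#4 dst[0x0a+3] := {0x0b,0x00,0xb0}
#5 dst[0x0f+2] := {0x03,0xad}
query mem[0x11]=0x03, mem[0x02]=0xc8, mem[0x0a]=0x0b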